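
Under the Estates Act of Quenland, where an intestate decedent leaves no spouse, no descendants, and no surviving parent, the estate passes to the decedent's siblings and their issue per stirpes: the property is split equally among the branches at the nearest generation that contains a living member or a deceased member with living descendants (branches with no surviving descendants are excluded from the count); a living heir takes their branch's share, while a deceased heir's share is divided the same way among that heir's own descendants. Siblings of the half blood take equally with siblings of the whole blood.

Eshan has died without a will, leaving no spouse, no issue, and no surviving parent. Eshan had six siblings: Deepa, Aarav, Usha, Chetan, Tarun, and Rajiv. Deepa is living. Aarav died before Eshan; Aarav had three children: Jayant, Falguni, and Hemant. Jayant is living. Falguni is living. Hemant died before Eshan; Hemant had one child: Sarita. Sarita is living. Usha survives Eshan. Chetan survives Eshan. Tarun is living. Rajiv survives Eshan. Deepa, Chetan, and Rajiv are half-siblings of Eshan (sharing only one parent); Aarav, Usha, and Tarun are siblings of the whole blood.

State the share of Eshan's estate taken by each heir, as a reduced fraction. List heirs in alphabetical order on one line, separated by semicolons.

No spouse, descendants, or parent survives, so the estate passes to Eshan's siblings per stirpes.
Half-blood and whole-blood siblings take equally under the stated rule.
The estate is divided into 6 equal shares of 1/6 among Deepa, Aarav, Usha, Chetan, Tarun, Rajiv.
Deepa is living and takes 1/6.
Aarav predeceased; the 1/6 allotted to Aarav's branch passes to Aarav's issue by representation.
The 1/6 is divided into 3 equal shares of 1/18 among Jayant, Falguni, Hemant.
Jayant is living and takes 1/18.
Falguni is living and takes 1/18.
Hemant predeceased; the 1/18 allotted to Hemant's branch passes to Hemant's issue by representation.
Sarita is the sole taker at this level and receives the full 1/18.
Usha is living and takes 1/6.
Chetan is living and takes 1/6.
Tarun is living and takes 1/6.
Rajiv is living and takes 1/6.

Chetan 1/6; Deepa 1/6; Falguni 1/18; Jayant 1/18; Rajiv 1/6; Sarita 1/18; Tarun 1/6; Usha 1/6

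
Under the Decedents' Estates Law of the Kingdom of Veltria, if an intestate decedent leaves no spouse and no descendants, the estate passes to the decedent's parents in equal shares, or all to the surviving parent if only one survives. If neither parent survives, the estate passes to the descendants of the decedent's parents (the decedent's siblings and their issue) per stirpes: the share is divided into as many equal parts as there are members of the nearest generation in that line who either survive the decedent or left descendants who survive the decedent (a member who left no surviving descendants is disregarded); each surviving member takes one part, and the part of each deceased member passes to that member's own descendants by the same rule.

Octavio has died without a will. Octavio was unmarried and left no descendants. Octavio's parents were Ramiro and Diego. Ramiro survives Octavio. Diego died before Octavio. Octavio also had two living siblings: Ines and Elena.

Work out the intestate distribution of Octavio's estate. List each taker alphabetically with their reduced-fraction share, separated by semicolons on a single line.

Ramiro 1

Only one parent, Ramiro, survives, so Ramiro takes the entire estate. The siblings take nothing because a surviving parent has priority.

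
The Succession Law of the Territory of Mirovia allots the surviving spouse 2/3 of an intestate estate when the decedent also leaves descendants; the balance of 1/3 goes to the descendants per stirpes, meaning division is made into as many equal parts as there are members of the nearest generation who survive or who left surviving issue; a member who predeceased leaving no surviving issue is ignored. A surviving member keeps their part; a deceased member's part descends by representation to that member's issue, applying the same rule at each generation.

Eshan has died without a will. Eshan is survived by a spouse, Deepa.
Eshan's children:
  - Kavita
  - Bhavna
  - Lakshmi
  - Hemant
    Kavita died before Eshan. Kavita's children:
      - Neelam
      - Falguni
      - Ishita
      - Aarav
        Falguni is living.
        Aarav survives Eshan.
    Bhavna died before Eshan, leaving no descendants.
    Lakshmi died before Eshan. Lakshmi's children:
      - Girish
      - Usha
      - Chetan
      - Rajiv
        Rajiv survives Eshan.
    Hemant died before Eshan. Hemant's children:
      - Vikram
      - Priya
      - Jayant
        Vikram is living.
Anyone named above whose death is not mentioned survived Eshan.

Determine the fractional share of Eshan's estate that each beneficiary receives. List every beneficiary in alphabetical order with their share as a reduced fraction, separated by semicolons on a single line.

Aarav 1/36; Chetan 1/36; Deepa 2/3; Falguni 1/36; Girish 1/36; Ishita 1/36; Jayant 1/27; Neelam 1/36; Priya 1/27; Rajiv 1/36; Usha 1/36; Vikram 1/27

Deepa, as surviving spouse, takes 2/3.
The remaining 1/3 passes to Eshan's descendants per stirpes.
Bhavna left no surviving issue, so that branch lapses and is disregarded.
The 1/3 is divided into 3 equal shares of 1/9 among Kavita, Lakshmi, Hemant.
Kavita predeceased; the 1/9 allotted to Kavita's branch passes to Kavita's issue by representation.
The 1/9 is divided into 4 equal shares of 1/36 among Neelam, Falguni, Ishita, Aarav.
Neelam is living and takes 1/36.
Falguni is living and takes 1/36.
Ishita is living and takes 1/36.
Aarav is living and takes 1/36.
Lakshmi predeceased; the 1/9 allotted to Lakshmi's branch passes to Lakshmi's issue by representation.
The 1/9 is divided into 4 equal shares of 1/36 among Girish, Usha, Chetan, Rajiv.
Girish is living and takes 1/36.
Usha is living and takes 1/36.
Chetan is living and takes 1/36.
Rajiv is living and takes 1/36.
Hemant predeceased; the 1/9 allotted to Hemant's branch passes to Hemant's issue by representation.
The 1/9 is divided into 3 equal shares of 1/27 among Vikram, Priya, Jayant.
Vikram is living and takes 1/27.
Priya is living and takes 1/27.
Jayant is living and takes 1/27.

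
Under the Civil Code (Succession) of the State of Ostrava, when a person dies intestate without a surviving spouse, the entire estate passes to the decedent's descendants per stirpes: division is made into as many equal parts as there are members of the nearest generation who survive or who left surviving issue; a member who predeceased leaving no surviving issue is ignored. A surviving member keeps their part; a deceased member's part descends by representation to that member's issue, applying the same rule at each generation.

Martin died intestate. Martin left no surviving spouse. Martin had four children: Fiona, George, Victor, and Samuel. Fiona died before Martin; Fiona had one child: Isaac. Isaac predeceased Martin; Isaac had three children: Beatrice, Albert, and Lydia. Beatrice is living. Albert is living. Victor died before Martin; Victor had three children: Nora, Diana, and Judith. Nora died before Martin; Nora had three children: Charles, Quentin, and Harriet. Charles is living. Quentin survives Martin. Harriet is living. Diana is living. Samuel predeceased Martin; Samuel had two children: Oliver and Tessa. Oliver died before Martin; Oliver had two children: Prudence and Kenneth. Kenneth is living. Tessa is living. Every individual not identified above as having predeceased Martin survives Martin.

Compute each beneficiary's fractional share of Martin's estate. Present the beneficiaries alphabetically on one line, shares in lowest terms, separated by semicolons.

There is no surviving spouse, so the entire estate passes to Martin's descendants per stirpes.
The estate is divided into 4 equal shares of 1/4 among Fiona, George, Victor, Samuel.
Fiona predeceased; the 1/4 allotted to Fiona's branch passes to Fiona's issue by representation.
Isaac's line is the sole branch at this level, so the full 1/4 passes to Isaac's issue by representation.
The 1/4 is divided into 3 equal shares of 1/12 among Beatrice, Albert, Lydia.
Beatrice is living and takes 1/12.
Albert is living and takes 1/12.
Lydia is living and takes 1/12.
George is living and takes 1/4.
Victor predeceased; the 1/4 allotted to Victor's branch passes to Victor's issue by representation.
The 1/4 is divided into 3 equal shares of 1/12 among Nora, Diana, Judith.
Nora predeceased; the 1/12 allotted to Nora's branch passes to Nora's issue by representation.
The 1/12 is divided into 3 equal shares of 1/36 among Charles, Quentin, Harriet.
Charles is living and takes 1/36.
Quentin is living and takes 1/36.
Harriet is living and takes 1/36.
Diana is living and takes 1/12.
Judith is living and takes 1/12.
Samuel predeceased; the 1/4 allotted to Samuel's branch passes to Samuel's issue by representation.
The 1/4 is divided into 2 equal shares of 1/8 among Oliver, Tessa.
Oliver predeceased; the 1/8 allotted to Oliver's branch passes to Oliver's issue by representation.
The 1/8 is divided into 2 equal shares of 1/16 among Prudence, Kenneth.
Prudence is living and takes 1/16.
Kenneth is living and takes 1/16.
Tessa is living and takes 1/8.

Albert 1/12; Beatrice 1/12; Charles 1/36; Diana 1/12; George 1/4; Harriet 1/36; Judith 1/12; Kenneth 1/16; Lydia 1/12; Prudence 1/16; Quentin 1/36; Tessa 1/8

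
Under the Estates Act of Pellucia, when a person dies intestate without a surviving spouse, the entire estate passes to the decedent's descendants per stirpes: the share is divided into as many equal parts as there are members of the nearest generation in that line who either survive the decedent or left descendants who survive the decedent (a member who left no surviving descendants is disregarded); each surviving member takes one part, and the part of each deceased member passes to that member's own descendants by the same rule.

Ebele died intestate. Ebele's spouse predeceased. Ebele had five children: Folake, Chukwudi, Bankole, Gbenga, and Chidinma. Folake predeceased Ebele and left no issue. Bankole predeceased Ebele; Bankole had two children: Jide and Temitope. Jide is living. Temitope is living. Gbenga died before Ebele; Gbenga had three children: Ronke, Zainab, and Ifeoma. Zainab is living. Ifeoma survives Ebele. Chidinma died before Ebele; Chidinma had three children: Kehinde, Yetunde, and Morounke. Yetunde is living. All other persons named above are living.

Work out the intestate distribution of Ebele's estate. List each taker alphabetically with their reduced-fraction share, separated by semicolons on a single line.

Chukwudi 1/4; Ifeoma 1/12; Jide 1/8; Kehinde 1/12; Morounke 1/12; Ronke 1/12; Temitope 1/8; Yetunde 1/12; Zainab 1/12

There is no surviving spouse, so the entire estate passes to Ebele's descendants per stirpes.
Folake left no surviving issue, so that branch lapses and is disregarded.
The estate is divided into 4 equal shares of 1/4 among Chukwudi, Bankole, Gbenga, Chidinma.
Chukwudi is living and takes 1/4.
Bankole predeceased; the 1/4 allotted to Bankole's branch passes to Bankole's issue by representation.
The 1/4 is divided into 2 equal shares of 1/8 among Jide, Temitope.
Jide is living and takes 1/8.
Temitope is living and takes 1/8.
Gbenga predeceased; the 1/4 allotted to Gbenga's branch passes to Gbenga's issue by representation.
The 1/4 is divided into 3 equal shares of 1/12 among Ronke, Zainab, Ifeoma.
Ronke is living and takes 1/12.
Zainab is living and takes 1/12.
Ifeoma is living and takes 1/12.
Chidinma predeceased; the 1/4 allotted to Chidinma's branch passes to Chidinma's issue by representation.
The 1/4 is divided into 3 equal shares of 1/12 among Kehinde, Yetunde, Morounke.
Kehinde is living and takes 1/12.
Yetunde is living and takes 1/12.
Morounke is living and takes 1/12.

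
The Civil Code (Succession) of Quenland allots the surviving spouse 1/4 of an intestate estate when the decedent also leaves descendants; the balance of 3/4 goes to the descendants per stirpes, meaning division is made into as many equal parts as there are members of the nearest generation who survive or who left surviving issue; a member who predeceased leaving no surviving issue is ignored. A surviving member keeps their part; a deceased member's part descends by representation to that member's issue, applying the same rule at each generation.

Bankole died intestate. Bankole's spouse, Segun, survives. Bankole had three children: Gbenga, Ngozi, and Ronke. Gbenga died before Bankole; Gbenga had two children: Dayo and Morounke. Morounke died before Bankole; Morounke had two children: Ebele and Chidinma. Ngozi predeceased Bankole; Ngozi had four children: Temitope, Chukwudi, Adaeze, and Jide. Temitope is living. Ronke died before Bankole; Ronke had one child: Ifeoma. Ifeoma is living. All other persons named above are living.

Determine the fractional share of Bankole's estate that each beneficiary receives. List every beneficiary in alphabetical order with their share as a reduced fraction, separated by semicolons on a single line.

Adaeze 1/16; Chidinma 1/16; Chukwudi 1/16; Dayo 1/8; Ebele 1/16; Ifeoma 1/4; Jide 1/16; Segun 1/4; Temitope 1/16

Segun, as surviving spouse, takes 1/4.
The remaining 3/4 passes to Bankole's descendants per stirpes.
The 3/4 is divided into 3 equal shares of 1/4 among Gbenga, Ngozi, Ronke.
Gbenga predeceased; the 1/4 allotted to Gbenga's branch passes to Gbenga's issue by representation.
The 1/4 is divided into 2 equal shares of 1/8 among Dayo, Morounke.
Dayo is living and takes 1/8.
Morounke predeceased; the 1/8 allotted to Morounke's branch passes to Morounke's issue by representation.
The 1/8 is divided into 2 equal shares of 1/16 among Ebele, Chidinma.
Ebele is living and takes 1/16.
Chidinma is living and takes 1/16.
Ngozi predeceased; the 1/4 allotted to Ngozi's branch passes to Ngozi's issue by representation.
The 1/4 is divided into 4 equal shares of 1/16 among Temitope, Chukwudi, Adaeze, Jide.
Temitope is living and takes 1/16.
Chukwudi is living and takes 1/16.
Adaeze is living and takes 1/16.
Jide is living and takes 1/16.
Ronke predeceased; the 1/4 allotted to Ronke's branch passes to Ronke's issue by representation.
Ifeoma is the sole taker at this level and receives the full 1/4.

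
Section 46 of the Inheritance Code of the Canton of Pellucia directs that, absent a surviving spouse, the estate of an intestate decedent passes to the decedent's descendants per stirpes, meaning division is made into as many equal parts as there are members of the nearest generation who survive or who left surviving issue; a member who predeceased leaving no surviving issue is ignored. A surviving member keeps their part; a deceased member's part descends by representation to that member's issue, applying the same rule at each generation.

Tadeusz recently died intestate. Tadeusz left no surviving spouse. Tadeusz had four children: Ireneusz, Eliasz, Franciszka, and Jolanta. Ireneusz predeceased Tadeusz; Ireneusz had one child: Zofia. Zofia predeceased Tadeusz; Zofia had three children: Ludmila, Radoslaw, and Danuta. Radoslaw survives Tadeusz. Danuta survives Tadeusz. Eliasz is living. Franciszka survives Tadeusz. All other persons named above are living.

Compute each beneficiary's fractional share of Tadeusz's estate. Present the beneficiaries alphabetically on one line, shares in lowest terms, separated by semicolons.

There is no surviving spouse, so the entire estate passes to Tadeusz's descendants per stirpes.
The estate is divided into 4 equal shares of 1/4 among Ireneusz, Eliasz, Franciszka, Jolanta.
Ireneusz predeceased; the 1/4 allotted to Ireneusz's branch passes to Ireneusz's issue by representation.
Zofia's line is the sole branch at this level, so the full 1/4 passes to Zofia's issue by representation.
The 1/4 is divided into 3 equal shares of 1/12 among Ludmila, Radoslaw, Danuta.
Ludmila is living and takes 1/12.
Radoslaw is living and takes 1/12.
Danuta is living and takes 1/12.
Eliasz is living and takes 1/4.
Franciszka is living and takes 1/4.
Jolanta is living and takes 1/4.

Danuta 1/12; Eliasz 1/4; Franciszka 1/4; Jolanta 1/4; Ludmila 1/12; Radoslaw 1/12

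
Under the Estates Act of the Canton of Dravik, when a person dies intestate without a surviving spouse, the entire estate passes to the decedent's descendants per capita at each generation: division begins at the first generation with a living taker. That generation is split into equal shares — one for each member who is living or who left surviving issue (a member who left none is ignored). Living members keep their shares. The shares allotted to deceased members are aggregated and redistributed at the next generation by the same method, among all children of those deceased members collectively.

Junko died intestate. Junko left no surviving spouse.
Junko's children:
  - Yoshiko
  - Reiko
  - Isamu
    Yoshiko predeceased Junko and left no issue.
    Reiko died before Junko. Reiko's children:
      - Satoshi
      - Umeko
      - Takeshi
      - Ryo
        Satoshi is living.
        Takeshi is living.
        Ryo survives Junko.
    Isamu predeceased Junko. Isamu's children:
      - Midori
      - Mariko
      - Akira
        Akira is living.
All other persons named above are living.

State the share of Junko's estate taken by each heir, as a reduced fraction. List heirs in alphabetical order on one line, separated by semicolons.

There is no surviving spouse, so the entire estate passes to Junko's descendants per capita at each generation.
No one at generation 1 (Reiko, Isamu) is living; moving to the next generation.
At generation 2 (Satoshi, Umeko, Takeshi, Ryo, Midori, Mariko, Akira) there are 7 shares of (1)/7 = 1/7 each.
Living: Satoshi, Umeko, Takeshi, Ryo, Midori, Mariko, and Akira — each takes 1/7.

Akira 1/7; Mariko 1/7; Midori 1/7; Ryo 1/7; Satoshi 1/7; Takeshi 1/7; Umeko 1/7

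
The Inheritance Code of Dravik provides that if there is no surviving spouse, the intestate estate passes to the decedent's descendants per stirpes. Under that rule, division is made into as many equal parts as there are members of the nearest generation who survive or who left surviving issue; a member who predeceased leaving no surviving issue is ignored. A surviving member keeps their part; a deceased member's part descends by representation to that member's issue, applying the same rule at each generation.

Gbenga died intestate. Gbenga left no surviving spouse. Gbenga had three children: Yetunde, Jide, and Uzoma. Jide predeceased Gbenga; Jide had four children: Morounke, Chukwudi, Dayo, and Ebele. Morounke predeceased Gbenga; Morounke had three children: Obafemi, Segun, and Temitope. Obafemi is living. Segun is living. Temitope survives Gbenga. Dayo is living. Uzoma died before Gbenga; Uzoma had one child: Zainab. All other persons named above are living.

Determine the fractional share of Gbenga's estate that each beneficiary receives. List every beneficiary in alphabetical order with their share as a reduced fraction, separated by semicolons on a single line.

There is no surviving spouse, so the entire estate passes to Gbenga's descendants per stirpes.
The estate is divided into 3 equal shares of 1/3 among Yetunde, Jide, Uzoma.
Yetunde is living and takes 1/3.
Jide predeceased; the 1/3 allotted to Jide's branch passes to Jide's issue by representation.
The 1/3 is divided into 4 equal shares of 1/12 among Morounke, Chukwudi, Dayo, Ebele.
Morounke predeceased; the 1/12 allotted to Morounke's branch passes to Morounke's issue by representation.
The 1/12 is divided into 3 equal shares of 1/36 among Obafemi, Segun, Temitope.
Obafemi is living and takes 1/36.
Segun is living and takes 1/36.
Temitope is living and takes 1/36.
Chukwudi is living and takes 1/12.
Dayo is living and takes 1/12.
Ebele is living and takes 1/12.
Uzoma predeceased; the 1/3 allotted to Uzoma's branch passes to Uzoma's issue by representation.
Zainab is the sole taker at this level and receives the full 1/3.

Chukwudi 1/12; Dayo 1/12; Ebele 1/12; Obafemi 1/36; Segun 1/36; Temitope 1/36; Yetunde 1/3; Zainab 1/3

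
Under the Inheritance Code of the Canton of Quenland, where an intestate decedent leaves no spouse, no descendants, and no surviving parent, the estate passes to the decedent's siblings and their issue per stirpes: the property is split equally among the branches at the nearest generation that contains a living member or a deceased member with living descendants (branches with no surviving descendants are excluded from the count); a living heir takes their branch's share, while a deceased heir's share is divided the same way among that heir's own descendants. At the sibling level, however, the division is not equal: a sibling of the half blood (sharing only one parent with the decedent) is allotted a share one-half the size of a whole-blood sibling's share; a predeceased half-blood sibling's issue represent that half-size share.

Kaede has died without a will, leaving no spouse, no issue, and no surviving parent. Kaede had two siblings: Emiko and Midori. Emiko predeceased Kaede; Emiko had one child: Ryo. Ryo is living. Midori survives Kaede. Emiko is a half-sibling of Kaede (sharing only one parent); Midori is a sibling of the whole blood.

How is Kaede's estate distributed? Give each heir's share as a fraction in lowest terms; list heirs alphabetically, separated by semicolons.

Midori 2/3; Ryo 1/3

No spouse, descendants, or parent survives, so the estate passes to Kaede's siblings per stirpes.
Half-blood siblings count for one-half the weight of whole-blood siblings at the initial division.
Dividing 1 in proportion to weights (total weight 3/2): Emiko (weight 1/2) → 1/3; Midori (weight 1) → 2/3.
Emiko predeceased; the 1/3 allotted to Emiko's branch passes to Emiko's issue by representation.
Ryo is the sole taker at this level and receives the full 1/3.
Midori is living and takes 2/3.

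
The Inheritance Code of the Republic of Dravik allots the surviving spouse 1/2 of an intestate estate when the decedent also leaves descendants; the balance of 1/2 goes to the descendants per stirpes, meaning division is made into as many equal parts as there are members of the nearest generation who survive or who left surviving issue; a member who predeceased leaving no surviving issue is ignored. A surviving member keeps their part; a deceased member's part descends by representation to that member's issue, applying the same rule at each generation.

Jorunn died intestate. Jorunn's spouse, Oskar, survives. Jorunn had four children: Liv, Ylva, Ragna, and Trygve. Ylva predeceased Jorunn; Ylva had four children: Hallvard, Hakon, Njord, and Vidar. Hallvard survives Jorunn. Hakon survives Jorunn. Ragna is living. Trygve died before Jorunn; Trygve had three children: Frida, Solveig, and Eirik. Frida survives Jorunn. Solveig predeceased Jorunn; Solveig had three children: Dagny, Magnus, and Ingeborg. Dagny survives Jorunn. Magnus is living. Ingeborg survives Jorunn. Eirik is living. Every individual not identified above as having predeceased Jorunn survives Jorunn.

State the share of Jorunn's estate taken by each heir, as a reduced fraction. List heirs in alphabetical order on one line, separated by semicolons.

Dagny 1/72; Eirik 1/24; Frida 1/24; Hakon 1/32; Hallvard 1/32; Ingeborg 1/72; Liv 1/8; Magnus 1/72; Njord 1/32; Oskar 1/2; Ragna 1/8; Vidar 1/32

Oskar, as surviving spouse, takes 1/2.
The remaining 1/2 passes to Jorunn's descendants per stirpes.
The 1/2 is divided into 4 equal shares of 1/8 among Liv, Ylva, Ragna, Trygve.
Liv is living and takes 1/8.
Ylva predeceased; the 1/8 allotted to Ylva's branch passes to Ylva's issue by representation.
The 1/8 is divided into 4 equal shares of 1/32 among Hallvard, Hakon, Njord, Vidar.
Hallvard is living and takes 1/32.
Hakon is living and takes 1/32.
Njord is living and takes 1/32.
Vidar is living and takes 1/32.
Ragna is living and takes 1/8.
Trygve predeceased; the 1/8 allotted to Trygve's branch passes to Trygve's issue by representation.
The 1/8 is divided into 3 equal shares of 1/24 among Frida, Solveig, Eirik.
Frida is living and takes 1/24.
Solveig predeceased; the 1/24 allotted to Solveig's branch passes to Solveig's issue by representation.
The 1/24 is divided into 3 equal shares of 1/72 among Dagny, Magnus, Ingeborg.
Dagny is living and takes 1/72.
Magnus is living and takes 1/72.
Ingeborg is living and takes 1/72.
Eirik is living and takes 1/24.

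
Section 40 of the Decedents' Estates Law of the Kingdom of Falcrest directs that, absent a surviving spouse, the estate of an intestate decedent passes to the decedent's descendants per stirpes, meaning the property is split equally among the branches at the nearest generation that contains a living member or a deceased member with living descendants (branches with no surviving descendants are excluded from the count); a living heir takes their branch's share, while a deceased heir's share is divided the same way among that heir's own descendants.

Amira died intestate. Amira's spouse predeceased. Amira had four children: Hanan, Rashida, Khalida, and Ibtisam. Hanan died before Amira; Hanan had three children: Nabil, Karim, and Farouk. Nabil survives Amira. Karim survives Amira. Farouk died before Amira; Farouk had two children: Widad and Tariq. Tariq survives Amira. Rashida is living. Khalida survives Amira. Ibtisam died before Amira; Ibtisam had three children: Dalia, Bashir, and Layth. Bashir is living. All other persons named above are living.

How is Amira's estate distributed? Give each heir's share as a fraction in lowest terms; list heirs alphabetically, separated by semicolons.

There is no surviving spouse, so the entire estate passes to Amira's descendants per stirpes.
The estate is divided into 4 equal shares of 1/4 among Hanan, Rashida, Khalida, Ibtisam.
Hanan predeceased; the 1/4 allotted to Hanan's branch passes to Hanan's issue by representation.
The 1/4 is divided into 3 equal shares of 1/12 among Nabil, Karim, Farouk.
Nabil is living and takes 1/12.
Karim is living and takes 1/12.
Farouk predeceased; the 1/12 allotted to Farouk's branch passes to Farouk's issue by representation.
The 1/12 is divided into 2 equal shares of 1/24 among Widad, Tariq.
Widad is living and takes 1/24.
Tariq is living and takes 1/24.
Rashida is living and takes 1/4.
Khalida is living and takes 1/4.
Ibtisam predeceased; the 1/4 allotted to Ibtisam's branch passes to Ibtisam's issue by representation.
The 1/4 is divided into 3 equal shares of 1/12 among Dalia, Bashir, Layth.
Dalia is living and takes 1/12.
Bashir is living and takes 1/12.
Layth is living and takes 1/12.

Bashir 1/12; Dalia 1/12; Karim 1/12; Khalida 1/4; Layth 1/12; Nabil 1/12; Rashida 1/4; Tariq 1/24; Widad 1/24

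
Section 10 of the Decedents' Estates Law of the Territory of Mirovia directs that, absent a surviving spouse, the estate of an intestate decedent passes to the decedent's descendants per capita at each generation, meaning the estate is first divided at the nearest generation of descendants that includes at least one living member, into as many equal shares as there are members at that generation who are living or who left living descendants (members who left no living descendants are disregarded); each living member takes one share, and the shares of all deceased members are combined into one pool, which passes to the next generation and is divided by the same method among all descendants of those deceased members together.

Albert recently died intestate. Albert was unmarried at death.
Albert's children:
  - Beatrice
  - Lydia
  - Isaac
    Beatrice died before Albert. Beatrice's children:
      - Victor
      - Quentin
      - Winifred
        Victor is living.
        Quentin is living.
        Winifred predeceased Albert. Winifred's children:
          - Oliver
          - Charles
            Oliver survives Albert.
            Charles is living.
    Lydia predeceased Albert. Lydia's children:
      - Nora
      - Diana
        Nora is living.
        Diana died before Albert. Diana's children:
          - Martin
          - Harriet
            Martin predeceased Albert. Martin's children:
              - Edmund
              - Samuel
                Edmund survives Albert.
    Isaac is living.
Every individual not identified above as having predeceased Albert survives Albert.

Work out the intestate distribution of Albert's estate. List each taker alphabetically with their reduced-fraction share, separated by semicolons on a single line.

There is no surviving spouse, so the entire estate passes to Albert's descendants per capita at each generation.
At generation 1 (Beatrice, Lydia, Isaac) there are 3 shares of (1)/3 = 1/3 each.
Living: Isaac — each takes 1/3.
Deceased: Beatrice and Lydia. Their combined 2/3 is pooled and carried to generation 2.
At generation 2 (Victor, Quentin, Winifred, Nora, Diana) there are 5 shares of (2/3)/5 = 2/15 each.
Living: Victor, Quentin, and Nora — each takes 2/15.
Deceased: Winifred and Diana. Their combined 4/15 is pooled and carried to generation 3.
At generation 3 (Oliver, Charles, Martin, Harriet) there are 4 shares of (4/15)/4 = 1/15 each.
Living: Oliver, Charles, and Harriet — each takes 1/15.
Deceased: Martin. That 1/15 share is carried to generation 4.
At generation 4 (Edmund, Samuel) there are 2 shares of (1/15)/2 = 1/30 each.
Living: Edmund and Samuel — each takes 1/30.

Charles 1/15; Edmund 1/30; Harriet 1/15; Isaac 1/3; Nora 2/15; Oliver 1/15; Quentin 2/15; Samuel 1/30; Victor 2/15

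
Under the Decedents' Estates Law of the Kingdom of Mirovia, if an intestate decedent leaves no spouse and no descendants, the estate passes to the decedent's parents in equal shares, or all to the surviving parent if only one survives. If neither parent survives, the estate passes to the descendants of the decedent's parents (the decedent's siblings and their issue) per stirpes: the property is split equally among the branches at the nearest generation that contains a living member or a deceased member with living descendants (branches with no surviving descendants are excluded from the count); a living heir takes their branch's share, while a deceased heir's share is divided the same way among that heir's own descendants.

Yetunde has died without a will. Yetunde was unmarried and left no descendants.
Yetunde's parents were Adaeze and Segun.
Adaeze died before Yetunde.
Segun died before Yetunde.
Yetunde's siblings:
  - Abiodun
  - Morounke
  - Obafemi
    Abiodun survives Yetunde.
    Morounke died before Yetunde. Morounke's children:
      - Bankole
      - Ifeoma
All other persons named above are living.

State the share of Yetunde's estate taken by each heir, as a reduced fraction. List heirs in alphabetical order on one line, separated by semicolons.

Neither parent survives and there are no descendants, so the estate passes to Yetunde's siblings and their issue per stirpes.
The estate is divided into 3 equal shares of 1/3 among Abiodun, Morounke, Obafemi.
Abiodun is living and takes 1/3.
Morounke predeceased; the 1/3 allotted to Morounke's branch passes to Morounke's issue by representation.
The 1/3 is divided into 2 equal shares of 1/6 among Bankole, Ifeoma.
Bankole is living and takes 1/6.
Ifeoma is living and takes 1/6.
Obafemi is living and takes 1/3.

Abiodun 1/3; Bankole 1/6; Ifeoma 1/6; Obafemi 1/3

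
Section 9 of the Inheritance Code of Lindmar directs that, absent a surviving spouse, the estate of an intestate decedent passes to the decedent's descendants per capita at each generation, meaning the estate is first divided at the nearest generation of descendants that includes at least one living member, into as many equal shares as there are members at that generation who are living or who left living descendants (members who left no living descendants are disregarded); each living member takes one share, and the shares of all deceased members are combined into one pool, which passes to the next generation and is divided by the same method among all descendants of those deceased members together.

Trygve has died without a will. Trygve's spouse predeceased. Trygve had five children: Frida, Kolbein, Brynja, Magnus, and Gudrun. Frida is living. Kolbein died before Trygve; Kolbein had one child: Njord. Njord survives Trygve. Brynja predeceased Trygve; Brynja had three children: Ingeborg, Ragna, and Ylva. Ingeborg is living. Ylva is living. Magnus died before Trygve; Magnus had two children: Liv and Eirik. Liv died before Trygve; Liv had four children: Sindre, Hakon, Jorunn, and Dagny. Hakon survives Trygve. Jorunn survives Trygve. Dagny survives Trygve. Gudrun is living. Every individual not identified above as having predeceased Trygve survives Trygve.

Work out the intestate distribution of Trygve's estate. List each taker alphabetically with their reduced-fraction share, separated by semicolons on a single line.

Dagny 1/40; Eirik 1/10; Frida 1/5; Gudrun 1/5; Hakon 1/40; Ingeborg 1/10; Jorunn 1/40; Njord 1/10; Ragna 1/10; Sindre 1/40; Ylva 1/10

There is no surviving spouse, so the entire estate passes to Trygve's descendants per capita at each generation.
At generation 1 (Frida, Kolbein, Brynja, Magnus, Gudrun) there are 5 shares of (1)/5 = 1/5 each.
Living: Frida and Gudrun — each takes 1/5.
Deceased: Kolbein, Brynja, and Magnus. Their combined 3/5 is pooled and carried to generation 2.
At generation 2 (Njord, Ingeborg, Ragna, Ylva, Liv, Eirik) there are 6 shares of (3/5)/6 = 1/10 each.
Living: Njord, Ingeborg, Ragna, Ylva, and Eirik — each takes 1/10.
Deceased: Liv. That 1/10 share is carried to generation 3.
At generation 3 (Sindre, Hakon, Jorunn, Dagny) there are 4 shares of (1/10)/4 = 1/40 each.
Living: Sindre, Hakon, Jorunn, and Dagny — each takes 1/40.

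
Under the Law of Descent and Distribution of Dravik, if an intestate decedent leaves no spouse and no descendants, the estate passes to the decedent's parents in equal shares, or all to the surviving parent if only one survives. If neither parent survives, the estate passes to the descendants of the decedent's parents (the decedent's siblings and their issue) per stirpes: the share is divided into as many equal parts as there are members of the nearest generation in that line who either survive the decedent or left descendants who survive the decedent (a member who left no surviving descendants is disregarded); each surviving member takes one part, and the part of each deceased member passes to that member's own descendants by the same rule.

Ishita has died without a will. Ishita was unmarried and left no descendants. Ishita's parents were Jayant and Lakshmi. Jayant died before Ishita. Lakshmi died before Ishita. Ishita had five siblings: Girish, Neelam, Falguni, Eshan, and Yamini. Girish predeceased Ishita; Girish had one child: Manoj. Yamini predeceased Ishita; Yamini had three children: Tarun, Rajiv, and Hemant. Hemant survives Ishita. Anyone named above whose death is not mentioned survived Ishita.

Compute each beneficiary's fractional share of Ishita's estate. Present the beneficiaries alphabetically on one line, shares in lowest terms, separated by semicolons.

Neither parent survives and there are no descendants, so the estate passes to Ishita's siblings and their issue per stirpes.
The estate is divided into 5 equal shares of 1/5 among Girish, Neelam, Falguni, Eshan, Yamini.
Girish predeceased; the 1/5 allotted to Girish's branch passes to Girish's issue by representation.
Manoj is the sole taker at this level and receives the full 1/5.
Neelam is living and takes 1/5.
Falguni is living and takes 1/5.
Eshan is living and takes 1/5.
Yamini predeceased; the 1/5 allotted to Yamini's branch passes to Yamini's issue by representation.
The 1/5 is divided into 3 equal shares of 1/15 among Tarun, Rajiv, Hemant.
Tarun is living and takes 1/15.
Rajiv is living and takes 1/15.
Hemant is living and takes 1/15.

Eshan 1/5; Falguni 1/5; Hemant 1/15; Manoj 1/5; Neelam 1/5; Rajiv 1/15; Tarun 1/15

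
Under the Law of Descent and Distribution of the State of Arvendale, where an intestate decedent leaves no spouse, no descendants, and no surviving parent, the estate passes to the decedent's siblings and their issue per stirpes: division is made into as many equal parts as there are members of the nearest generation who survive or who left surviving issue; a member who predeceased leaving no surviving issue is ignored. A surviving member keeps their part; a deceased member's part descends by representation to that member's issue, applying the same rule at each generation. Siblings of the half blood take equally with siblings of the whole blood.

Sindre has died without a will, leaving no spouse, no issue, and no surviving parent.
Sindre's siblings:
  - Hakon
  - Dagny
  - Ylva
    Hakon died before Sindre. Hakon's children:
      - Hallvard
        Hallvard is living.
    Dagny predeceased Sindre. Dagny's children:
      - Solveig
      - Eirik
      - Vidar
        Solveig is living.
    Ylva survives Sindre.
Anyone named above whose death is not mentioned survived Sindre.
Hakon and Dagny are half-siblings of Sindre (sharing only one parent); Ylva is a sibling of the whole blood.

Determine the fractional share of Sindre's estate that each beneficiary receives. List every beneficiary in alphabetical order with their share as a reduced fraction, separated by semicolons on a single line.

No spouse, descendants, or parent survives, so the estate passes to Sindre's siblings per stirpes.
Half-blood and whole-blood siblings take equally under the stated rule.
The estate is divided into 3 equal shares of 1/3 among Hakon, Dagny, Ylva.
Hakon predeceased; the 1/3 allotted to Hakon's branch passes to Hakon's issue by representation.
Hallvard is the sole taker at this level and receives the full 1/3.
Dagny predeceased; the 1/3 allotted to Dagny's branch passes to Dagny's issue by representation.
The 1/3 is divided into 3 equal shares of 1/9 among Solveig, Eirik, Vidar.
Solveig is living and takes 1/9.
Eirik is living and takes 1/9.
Vidar is living and takes 1/9.
Ylva is living and takes 1/3.

Eirik 1/9; Hallvard 1/3; Solveig 1/9; Vidar 1/9; Ylva 1/3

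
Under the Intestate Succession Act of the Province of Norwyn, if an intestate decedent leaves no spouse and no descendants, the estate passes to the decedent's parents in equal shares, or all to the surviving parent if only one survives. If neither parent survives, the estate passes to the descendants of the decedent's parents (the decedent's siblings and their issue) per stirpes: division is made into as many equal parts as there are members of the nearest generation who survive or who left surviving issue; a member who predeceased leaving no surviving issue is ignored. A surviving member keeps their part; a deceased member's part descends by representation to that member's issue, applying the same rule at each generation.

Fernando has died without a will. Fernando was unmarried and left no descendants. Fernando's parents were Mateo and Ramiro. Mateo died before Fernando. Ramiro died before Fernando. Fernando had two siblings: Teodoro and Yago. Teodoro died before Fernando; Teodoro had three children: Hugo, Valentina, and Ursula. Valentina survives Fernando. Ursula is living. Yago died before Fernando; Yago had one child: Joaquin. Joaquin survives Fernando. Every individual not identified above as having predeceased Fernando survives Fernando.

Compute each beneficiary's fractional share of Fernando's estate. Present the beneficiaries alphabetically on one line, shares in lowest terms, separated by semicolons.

Neither parent survives and there are no descendants, so the estate passes to Fernando's siblings and their issue per stirpes.
The estate is divided into 2 equal shares of 1/2 among Teodoro, Yago.
Teodoro predeceased; the 1/2 allotted to Teodoro's branch passes to Teodoro's issue by representation.
The 1/2 is divided into 3 equal shares of 1/6 among Hugo, Valentina, Ursula.
Hugo is living and takes 1/6.
Valentina is living and takes 1/6.
Ursula is living and takes 1/6.
Yago predeceased; the 1/2 allotted to Yago's branch passes to Yago's issue by representation.
Joaquin is the sole taker at this level and receives the full 1/2.

Hugo 1/6; Joaquin 1/2; Ursula 1/6; Valentina 1/6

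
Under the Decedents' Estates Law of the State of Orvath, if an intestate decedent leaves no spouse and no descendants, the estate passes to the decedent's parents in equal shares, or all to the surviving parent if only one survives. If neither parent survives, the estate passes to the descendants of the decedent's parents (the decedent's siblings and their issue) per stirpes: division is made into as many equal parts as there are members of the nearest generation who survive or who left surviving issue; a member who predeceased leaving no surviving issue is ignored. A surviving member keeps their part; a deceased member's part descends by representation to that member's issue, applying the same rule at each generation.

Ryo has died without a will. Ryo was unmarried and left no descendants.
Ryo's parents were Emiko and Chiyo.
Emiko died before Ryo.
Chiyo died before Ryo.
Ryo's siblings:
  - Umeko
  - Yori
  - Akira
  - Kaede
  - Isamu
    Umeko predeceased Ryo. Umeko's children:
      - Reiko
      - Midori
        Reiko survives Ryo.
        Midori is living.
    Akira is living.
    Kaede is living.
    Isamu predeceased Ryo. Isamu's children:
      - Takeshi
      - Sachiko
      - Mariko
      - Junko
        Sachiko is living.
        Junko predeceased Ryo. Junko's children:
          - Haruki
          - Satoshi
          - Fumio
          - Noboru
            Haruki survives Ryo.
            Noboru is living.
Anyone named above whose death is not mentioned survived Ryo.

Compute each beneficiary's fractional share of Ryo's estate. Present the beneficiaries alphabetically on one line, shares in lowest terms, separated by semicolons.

Neither parent survives and there are no descendants, so the estate passes to Ryo's siblings and their issue per stirpes.
The estate is divided into 5 equal shares of 1/5 among Umeko, Yori, Akira, Kaede, Isamu.
Umeko predeceased; the 1/5 allotted to Umeko's branch passes to Umeko's issue by representation.
The 1/5 is divided into 2 equal shares of 1/10 among Reiko, Midori.
Reiko is living and takes 1/10.
Midori is living and takes 1/10.
Yori is living and takes 1/5.
Akira is living and takes 1/5.
Kaede is living and takes 1/5.
Isamu predeceased; the 1/5 allotted to Isamu's branch passes to Isamu's issue by representation.
The 1/5 is divided into 4 equal shares of 1/20 among Takeshi, Sachiko, Mariko, Junko.
Takeshi is living and takes 1/20.
Sachiko is living and takes 1/20.
Mariko is living and takes 1/20.
Junko predeceased; the 1/20 allotted to Junko's branch passes to Junko's issue by representation.
The 1/20 is divided into 4 equal shares of 1/80 among Haruki, Satoshi, Fumio, Noboru.
Haruki is living and takes 1/80.
Satoshi is living and takes 1/80.
Fumio is living and takes 1/80.
Noboru is living and takes 1/80.

Akira 1/5; Fumio 1/80; Haruki 1/80; Kaede 1/5; Mariko 1/20; Midori 1/10; Noboru 1/80; Reiko 1/10; Sachiko 1/20; Satoshi 1/80; Takeshi 1/20; Yori 1/5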